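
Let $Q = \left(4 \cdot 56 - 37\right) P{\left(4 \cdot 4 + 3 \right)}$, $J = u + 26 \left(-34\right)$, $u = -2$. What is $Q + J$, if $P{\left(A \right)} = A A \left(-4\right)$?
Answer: $-270914$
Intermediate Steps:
$J = -886$ ($J = -2 + 26 \left(-34\right) = -2 - 884 = -886$)
$P{\left(A \right)} = - 4 A^{2}$ ($P{\left(A \right)} = A^{2} \left(-4\right) = - 4 A^{2}$)
$Q = -270028$ ($Q = \left(4 \cdot 56 - 37\right) \left(- 4 \left(4 \cdot 4 + 3\right)^{2}\right) = \left(224 - 37\right) \left(- 4 \left(16 + 3\right)^{2}\right) = 187 \left(- 4 \cdot 19^{2}\right) = 187 \left(\left(-4\right) 361\right) = 187 \left(-1444\right) = -270028$)
$Q + J = -270028 - 886 = -270914$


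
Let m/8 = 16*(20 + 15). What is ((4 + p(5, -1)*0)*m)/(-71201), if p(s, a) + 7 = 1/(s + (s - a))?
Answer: -17920/71201 ≈ -0.25168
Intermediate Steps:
m = 4480 (m = 8*(16*(20 + 15)) = 8*(16*35) = 8*560 = 4480)
p(s, a) = -7 + 1/(-a + 2*s) (p(s, a) = -7 + 1/(s + (s - a)) = -7 + 1/(-a + 2*s))
((4 + p(5, -1)*0)*m)/(-71201) = ((4 + ((-1 - 7*(-1) + 14*5)/(-1 - 2*5))*0)*4480)/(-71201) = ((4 + ((-1 + 7 + 70)/(-1 - 10))*0)*4480)*(-1/71201) = ((4 + (76/(-11))*0)*4480)*(-1/71201) = ((4 - 1/11*76*0)*4480)*(-1/71201) = ((4 - 76/11*0)*4480)*(-1/71201) = ((4 + 0)*4480)*(-1/71201) = (4*4480)*(-1/71201) = 17920*(-1/71201) = -17920/71201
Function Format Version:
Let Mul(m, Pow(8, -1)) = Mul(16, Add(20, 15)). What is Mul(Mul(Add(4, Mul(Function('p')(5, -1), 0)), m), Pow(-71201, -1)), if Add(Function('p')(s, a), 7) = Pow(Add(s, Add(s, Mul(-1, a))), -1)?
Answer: Rational(-17920, 71201) ≈ -0.25168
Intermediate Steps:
m = 4480 (m = Mul(8, Mul(16, Add(20, 15))) = Mul(8, Mul(16, 35)) = Mul(8, 560) = 4480)
Function('p')(s, a) = Add(-7, Pow(Add(Mul(-1, a), Mul(2, s)), -1)) (Function('p')(s, a) = Add(-7, Pow(Add(s, Add(s, Mul(-1, a))), -1)) = Add(-7, Pow(Add(Mul(-1, a), Mul(2, s)), -1)))
Mul(Mul(Add(4, Mul(Function('p')(5, -1), 0)), m), Pow(-71201, -1)) = Mul(Mul(Add(4, Mul(Mul(Pow(Add(-1, Mul(-2, 5)), -1), Add(-1, Mul(-7, -1), Mul(14, 5))), 0)), 4480), Pow(-71201, -1)) = Mul(Mul(Add(4, Mul(Mul(Pow(Add(-1, -10), -1), Add(-1, 7, 70)), 0)), 4480), Rational(-1, 71201)) = Mul(Mul(Add(4, Mul(Mul(Pow(-11, -1), 76), 0)), 4480), Rational(-1, 71201)) = Mul(Mul(Add(4, Mul(Mul(Rational(-1, 11), 76), 0)), 4480), Rational(-1, 71201)) = Mul(Mul(Add(4, Mul(Rational(-76, 11), 0)), 4480), Rational(-1, 71201)) = Mul(Mul(Add(4, 0), 4480), Rational(-1, 71201)) = Mul(Mul(4, 4480), Rational(-1, 71201)) = Mul(17920, Rational(-1, 71201)) = Rational(-17920, 71201)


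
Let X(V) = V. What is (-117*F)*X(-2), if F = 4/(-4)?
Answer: -234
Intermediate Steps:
F = -1 (F = 4*(-¼) = -1)
(-117*F)*X(-2) = -117*(-1)*(-2) = 117*(-2) = -234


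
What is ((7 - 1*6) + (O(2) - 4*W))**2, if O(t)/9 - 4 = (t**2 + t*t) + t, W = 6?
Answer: 10609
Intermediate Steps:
O(t) = 36 + 9*t + 18*t**2 (O(t) = 36 + 9*((t**2 + t*t) + t) = 36 + 9*((t**2 + t**2) + t) = 36 + 9*(2*t**2 + t) = 36 + 9*(t + 2*t**2) = 36 + (9*t + 18*t**2) = 36 + 9*t + 18*t**2)
((7 - 1*6) + (O(2) - 4*W))**2 = ((7 - 1*6) + ((36 + 9*2 + 18*2**2) - 4*6))**2 = ((7 - 6) + ((36 + 18 + 18*4) - 24))**2 = (1 + ((36 + 18 + 72) - 24))**2 = (1 + (126 - 24))**2 = (1 + 102)**2 = 103**2 = 10609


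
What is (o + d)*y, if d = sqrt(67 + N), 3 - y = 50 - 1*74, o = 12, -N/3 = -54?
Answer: 324 + 27*sqrt(229) ≈ 732.58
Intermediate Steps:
N = 162 (N = -3*(-54) = 162)
y = 27 (y = 3 - (50 - 1*74) = 3 - (50 - 74) = 3 - 1*(-24) = 3 + 24 = 27)
d = sqrt(229) (d = sqrt(67 + 162) = sqrt(229) ≈ 15.133)
(o + d)*y = (12 + sqrt(229))*27 = 324 + 27*sqrt(229)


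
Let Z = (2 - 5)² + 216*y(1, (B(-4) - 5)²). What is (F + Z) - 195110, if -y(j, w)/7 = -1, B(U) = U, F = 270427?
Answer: 76838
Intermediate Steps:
y(j, w) = 7 (y(j, w) = -7*(-1) = 7)
Z = 1521 (Z = (2 - 5)² + 216*7 = (-3)² + 1512 = 9 + 1512 = 1521)
(F + Z) - 195110 = (270427 + 1521) - 195110 = 271948 - 195110 = 76838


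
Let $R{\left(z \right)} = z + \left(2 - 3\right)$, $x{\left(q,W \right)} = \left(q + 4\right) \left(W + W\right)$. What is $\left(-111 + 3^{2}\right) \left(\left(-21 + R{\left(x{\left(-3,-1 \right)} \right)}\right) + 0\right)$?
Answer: $2448$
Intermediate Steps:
$x{\left(q,W \right)} = 2 W \left(4 + q\right)$ ($x{\left(q,W \right)} = \left(4 + q\right) 2 W = 2 W \left(4 + q\right)$)
$R{\left(z \right)} = -1 + z$ ($R{\left(z \right)} = z + \left(2 - 3\right) = z - 1 = -1 + z$)
$\left(-111 + 3^{2}\right) \left(\left(-21 + R{\left(x{\left(-3,-1 \right)} \right)}\right) + 0\right) = \left(-111 + 3^{2}\right) \left(\left(-21 + \left(-1 + 2 \left(-1\right) \left(4 - 3\right)\right)\right) + 0\right) = \left(-111 + 9\right) \left(\left(-21 + \left(-1 + 2 \left(-1\right) 1\right)\right) + 0\right) = - 102 \left(\left(-21 - 3\right) + 0\right) = - 102 \left(-24 + 0\right) = \left(-102\right) \left(-24\right) = 2448$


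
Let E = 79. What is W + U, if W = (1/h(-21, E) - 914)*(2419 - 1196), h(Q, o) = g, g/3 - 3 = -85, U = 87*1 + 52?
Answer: -274951241/246 ≈ -1.1177e+6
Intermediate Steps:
U = 139 (U = 87 + 52 = 139)
g = -246 (g = 9 + 3*(-85) = 9 - 255 = -246)
h(Q, o) = -246
W = -274985435/246 (W = (1/(-246) - 914)*(2419 - 1196) = (-1/246 - 914)*1223 = -224845/246*1223 = -274985435/246 ≈ -1.1178e+6)
W + U = -274985435/246 + 139 = -274951241/246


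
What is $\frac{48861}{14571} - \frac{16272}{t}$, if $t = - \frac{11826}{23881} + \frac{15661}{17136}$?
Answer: $- \frac{10779838888259143}{277415658095} \approx -38858.0$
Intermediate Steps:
$t = \frac{171350005}{409224816}$ ($t = \left(-11826\right) \frac{1}{23881} + 15661 \cdot \frac{1}{17136} = - \frac{11826}{23881} + \frac{15661}{17136} = \frac{171350005}{409224816} \approx 0.41872$)
$\frac{48861}{14571} - \frac{16272}{t} = \frac{48861}{14571} - \frac{16272}{\frac{171350005}{409224816}} = 48861 \cdot \frac{1}{14571} - \frac{6658906205952}{171350005} = \frac{5429}{1619} - \frac{6658906205952}{171350005} = - \frac{10779838888259143}{277415658095}$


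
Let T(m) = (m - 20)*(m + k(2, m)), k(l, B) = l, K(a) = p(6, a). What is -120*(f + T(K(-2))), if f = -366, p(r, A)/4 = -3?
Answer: 5520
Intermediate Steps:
p(r, A) = -12 (p(r, A) = 4*(-3) = -12)
K(a) = -12
T(m) = (-20 + m)*(2 + m) (T(m) = (m - 20)*(m + 2) = (-20 + m)*(2 + m))
-120*(f + T(K(-2))) = -120*(-366 + (-40 + (-12)² - 18*(-12))) = -120*(-366 + (-40 + 144 + 216)) = -120*(-366 + 320) = -120*(-46) = 5520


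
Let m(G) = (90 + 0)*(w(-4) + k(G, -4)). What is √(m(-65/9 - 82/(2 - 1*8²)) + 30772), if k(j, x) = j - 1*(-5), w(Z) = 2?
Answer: √29667062/31 ≈ 175.70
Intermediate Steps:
k(j, x) = 5 + j (k(j, x) = j + 5 = 5 + j)
m(G) = 630 + 90*G (m(G) = (90 + 0)*(2 + (5 + G)) = 90*(7 + G) = 630 + 90*G)
√(m(-65/9 - 82/(2 - 1*8²)) + 30772) = √((630 + 90*(-65/9 - 82/(2 - 1*8²))) + 30772) = √((630 + 90*(-65*⅑ - 82/(2 - 1*64))) + 30772) = √((630 + 90*(-65/9 - 82/(2 - 64))) + 30772) = √((630 + 90*(-65/9 - 82/(-62))) + 30772) = √((630 + 90*(-65/9 - 82*(-1/62))) + 30772) = √((630 + 90*(-65/9 + 41/31)) + 30772) = √((630 + 90*(-1646/279)) + 30772) = √((630 - 16460/31) + 30772) = √(3070/31 + 30772) = √(957002/31) = √29667062/31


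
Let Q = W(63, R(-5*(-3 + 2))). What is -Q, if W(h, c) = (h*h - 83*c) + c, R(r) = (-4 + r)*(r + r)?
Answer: -3149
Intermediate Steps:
R(r) = 2*r*(-4 + r) (R(r) = (-4 + r)*(2*r) = 2*r*(-4 + r))
W(h, c) = h**2 - 82*c (W(h, c) = (h**2 - 83*c) + c = h**2 - 82*c)
Q = 3149 (Q = 63**2 - 164*(-5*(-3 + 2))*(-4 - 5*(-3 + 2)) = 3969 - 164*(-5*(-1))*(-4 - 5*(-1)) = 3969 - 164*5*(-4 + 5) = 3969 - 164*5 = 3969 - 82*10 = 3969 - 820 = 3149)
-Q = -1*3149 = -3149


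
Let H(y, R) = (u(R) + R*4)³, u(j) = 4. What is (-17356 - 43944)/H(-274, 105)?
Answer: -15325/19056256 ≈ -0.00080420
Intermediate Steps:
H(y, R) = (4 + 4*R)³ (H(y, R) = (4 + R*4)³ = (4 + 4*R)³)
(-17356 - 43944)/H(-274, 105) = (-17356 - 43944)/((64*(1 + 105)³)) = -61300/(64*106³) = -61300/(64*1191016) = -61300/76225024 = -61300*1/76225024 = -15325/19056256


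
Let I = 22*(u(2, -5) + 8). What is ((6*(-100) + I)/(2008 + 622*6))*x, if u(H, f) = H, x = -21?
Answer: 57/41 ≈ 1.3902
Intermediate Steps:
I = 220 (I = 22*(2 + 8) = 22*10 = 220)
((6*(-100) + I)/(2008 + 622*6))*x = ((6*(-100) + 220)/(2008 + 622*6))*(-21) = ((-600 + 220)/(2008 + 3732))*(-21) = -380/5740*(-21) = -380*1/5740*(-21) = -19/287*(-21) = 57/41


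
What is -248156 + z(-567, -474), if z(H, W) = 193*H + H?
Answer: -358154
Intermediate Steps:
z(H, W) = 194*H
-248156 + z(-567, -474) = -248156 + 194*(-567) = -248156 - 109998 = -358154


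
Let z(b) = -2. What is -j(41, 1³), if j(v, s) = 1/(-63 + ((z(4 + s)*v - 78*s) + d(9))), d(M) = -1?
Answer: 1/224 ≈ 0.0044643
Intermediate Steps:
j(v, s) = 1/(-64 - 78*s - 2*v) (j(v, s) = 1/(-63 + ((-2*v - 78*s) - 1)) = 1/(-63 + ((-78*s - 2*v) - 1)) = 1/(-63 + (-1 - 78*s - 2*v)) = 1/(-64 - 78*s - 2*v))
-j(41, 1³) = -(-1)/(64 + 2*41 + 78*1³) = -(-1)/(64 + 82 + 78*1) = -(-1)/(64 + 82 + 78) = -(-1)/224 = -1*(-1/224) = 1/224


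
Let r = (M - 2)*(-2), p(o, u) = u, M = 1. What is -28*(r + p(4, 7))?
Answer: -252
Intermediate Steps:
r = 2 (r = (1 - 2)*(-2) = -1*(-2) = 2)
-28*(r + p(4, 7)) = -28*(2 + 7) = -28*9 = -252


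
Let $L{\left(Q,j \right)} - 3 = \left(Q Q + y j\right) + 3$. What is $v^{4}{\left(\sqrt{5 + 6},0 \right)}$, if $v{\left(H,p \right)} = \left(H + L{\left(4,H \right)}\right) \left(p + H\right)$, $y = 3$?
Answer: $93936656 + 28110720 \sqrt{11} \approx 1.8717 \cdot 10^{8}$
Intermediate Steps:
$L{\left(Q,j \right)} = 6 + Q^{2} + 3 j$ ($L{\left(Q,j \right)} = 3 + \left(\left(Q Q + 3 j\right) + 3\right) = 3 + \left(\left(Q^{2} + 3 j\right) + 3\right) = 3 + \left(3 + Q^{2} + 3 j\right) = 6 + Q^{2} + 3 j$)
$v{\left(H,p \right)} = \left(22 + 4 H\right) \left(H + p\right)$ ($v{\left(H,p \right)} = \left(H + \left(6 + 4^{2} + 3 H\right)\right) \left(p + H\right) = \left(H + \left(6 + 16 + 3 H\right)\right) \left(H + p\right) = \left(H + \left(22 + 3 H\right)\right) \left(H + p\right) = \left(22 + 4 H\right) \left(H + p\right)$)
$v^{4}{\left(\sqrt{5 + 6},0 \right)} = \left(4 \left(\sqrt{5 + 6}\right)^{2} + 22 \sqrt{5 + 6} + 22 \cdot 0 + 4 \sqrt{5 + 6} \cdot 0\right)^{4} = \left(4 \left(\sqrt{11}\right)^{2} + 22 \sqrt{11} + 0 + 4 \sqrt{11} \cdot 0\right)^{4} = \left(4 \cdot 11 + 22 \sqrt{11} + 0 + 0\right)^{4} = \left(44 + 22 \sqrt{11} + 0 + 0\right)^{4} = \left(44 + 22 \sqrt{11}\right)^{4}$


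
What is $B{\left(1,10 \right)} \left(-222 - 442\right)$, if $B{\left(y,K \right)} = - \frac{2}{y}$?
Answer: $1328$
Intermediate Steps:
$B{\left(1,10 \right)} \left(-222 - 442\right) = - \frac{2}{1} \left(-222 - 442\right) = \left(-2\right) 1 \left(-664\right) = \left(-2\right) \left(-664\right) = 1328$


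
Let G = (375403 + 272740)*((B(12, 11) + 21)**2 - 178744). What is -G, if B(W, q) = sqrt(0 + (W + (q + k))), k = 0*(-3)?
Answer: 115550934040 - 27222006*sqrt(23) ≈ 1.1542e+11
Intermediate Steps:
k = 0
B(W, q) = sqrt(W + q) (B(W, q) = sqrt(0 + (W + (q + 0))) = sqrt(0 + (W + q)) = sqrt(W + q))
G = -115851672392 + 648143*(21 + sqrt(23))**2 (G = (375403 + 272740)*((sqrt(12 + 11) + 21)**2 - 178744) = 648143*((sqrt(23) + 21)**2 - 178744) = 648143*((21 + sqrt(23))**2 - 178744) = 648143*(-178744 + (21 + sqrt(23))**2) = -115851672392 + 648143*(21 + sqrt(23))**2 ≈ -1.1542e+11)
-G = -(-115550934040 + 27222006*sqrt(23)) = 115550934040 - 27222006*sqrt(23)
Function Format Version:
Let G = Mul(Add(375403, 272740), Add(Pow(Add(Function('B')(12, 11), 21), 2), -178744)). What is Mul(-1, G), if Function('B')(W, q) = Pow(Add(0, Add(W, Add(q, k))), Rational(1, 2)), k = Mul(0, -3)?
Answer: Add(115550934040, Mul(-27222006, Pow(23, Rational(1, 2)))) ≈ 1.1542e+11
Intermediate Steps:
k = 0
Function('B')(W, q) = Pow(Add(W, q), Rational(1, 2)) (Function('B')(W, q) = Pow(Add(0, Add(W, Add(q, 0))), Rational(1, 2)) = Pow(Add(0, Add(W, q)), Rational(1, 2)) = Pow(Add(W, q), Rational(1, 2)))
G = Add(-115851672392, Mul(648143, Pow(Add(21, Pow(23, Rational(1, 2))), 2))) (G = Mul(Add(375403, 272740), Add(Pow(Add(Pow(Add(12, 11), Rational(1, 2)), 21), 2), -178744)) = Mul(648143, Add(Pow(Add(Pow(23, Rational(1, 2)), 21), 2), -178744)) = Mul(648143, Add(Pow(Add(21, Pow(23, Rational(1, 2))), 2), -178744)) = Mul(648143, Add(-178744, Pow(Add(21, Pow(23, Rational(1, 2))), 2))) = Add(-115851672392, Mul(648143, Pow(Add(21, Pow(23, Rational(1, 2))), 2))) ≈ -1.1542e+11)
Mul(-1, G) = Mul(-1, Add(-115550934040, Mul(27222006, Pow(23, Rational(1, 2))))) = Add(115550934040, Mul(-27222006, Pow(23, Rational(1, 2))))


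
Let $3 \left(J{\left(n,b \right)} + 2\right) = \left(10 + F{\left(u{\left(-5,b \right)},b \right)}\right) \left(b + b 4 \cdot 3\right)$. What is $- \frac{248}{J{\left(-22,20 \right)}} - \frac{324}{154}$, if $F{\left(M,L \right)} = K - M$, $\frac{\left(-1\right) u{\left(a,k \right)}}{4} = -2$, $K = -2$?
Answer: $\frac{9386}{77} \approx 121.9$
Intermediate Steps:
$u{\left(a,k \right)} = 8$ ($u{\left(a,k \right)} = \left(-4\right) \left(-2\right) = 8$)
$F{\left(M,L \right)} = -2 - M$
$J{\left(n,b \right)} = -2$ ($J{\left(n,b \right)} = -2 + \frac{\left(10 - 10\right) \left(b + b 4 \cdot 3\right)}{3} = -2 + \frac{\left(10 - 10\right) \left(b + 4 b 3\right)}{3} = -2 + \frac{\left(10 - 10\right) \left(b + 12 b\right)}{3} = -2 + \frac{0 \cdot 13 b}{3} = -2 + \frac{1}{3} \cdot 0 = -2 + 0 = -2$)
$- \frac{248}{J{\left(-22,20 \right)}} - \frac{324}{154} = - \frac{248}{-2} - \frac{324}{154} = \left(-248\right) \left(- \frac{1}{2}\right) - \frac{162}{77} = 124 - \frac{162}{77} = \frac{9386}{77}$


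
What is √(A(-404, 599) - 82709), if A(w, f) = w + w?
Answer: I*√83517 ≈ 288.99*I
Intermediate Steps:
A(w, f) = 2*w
√(A(-404, 599) - 82709) = √(2*(-404) - 82709) = √(-808 - 82709) = √(-83517) = I*√83517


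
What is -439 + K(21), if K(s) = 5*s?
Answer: -334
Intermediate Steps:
-439 + K(21) = -439 + 5*21 = -439 + 105 = -334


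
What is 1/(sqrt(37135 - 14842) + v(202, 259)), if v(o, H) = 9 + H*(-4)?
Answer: -1027/1032436 - 3*sqrt(2477)/1032436 ≈ -0.0011394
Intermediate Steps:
v(o, H) = 9 - 4*H
1/(sqrt(37135 - 14842) + v(202, 259)) = 1/(sqrt(37135 - 14842) + (9 - 4*259)) = 1/(sqrt(22293) + (9 - 1036)) = 1/(3*sqrt(2477) - 1027) = 1/(-1027 + 3*sqrt(2477))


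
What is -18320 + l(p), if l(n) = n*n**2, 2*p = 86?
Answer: 61187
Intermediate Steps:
p = 43 (p = (1/2)*86 = 43)
l(n) = n**3
-18320 + l(p) = -18320 + 43**3 = -18320 + 79507 = 61187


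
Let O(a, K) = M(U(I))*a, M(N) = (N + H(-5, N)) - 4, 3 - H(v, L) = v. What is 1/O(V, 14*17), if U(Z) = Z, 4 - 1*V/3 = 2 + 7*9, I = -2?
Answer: -1/366 ≈ -0.0027322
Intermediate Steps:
H(v, L) = 3 - v
V = -183 (V = 12 - 3*(2 + 7*9) = 12 - 3*(2 + 63) = 12 - 3*65 = 12 - 195 = -183)
M(N) = 4 + N (M(N) = (N + (3 - 1*(-5))) - 4 = (N + (3 + 5)) - 4 = (N + 8) - 4 = (8 + N) - 4 = 4 + N)
O(a, K) = 2*a (O(a, K) = (4 - 2)*a = 2*a)
1/O(V, 14*17) = 1/(2*(-183)) = 1/(-366) = -1/366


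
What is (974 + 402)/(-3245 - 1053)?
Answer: -688/2149 ≈ -0.32015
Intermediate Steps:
(974 + 402)/(-3245 - 1053) = 1376/(-4298) = 1376*(-1/4298) = -688/2149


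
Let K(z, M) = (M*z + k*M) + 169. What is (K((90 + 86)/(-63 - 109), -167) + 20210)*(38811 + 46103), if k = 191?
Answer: -41431748364/43 ≈ -9.6353e+8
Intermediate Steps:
K(z, M) = 169 + 191*M + M*z (K(z, M) = (M*z + 191*M) + 169 = (191*M + M*z) + 169 = 169 + 191*M + M*z)
(K((90 + 86)/(-63 - 109), -167) + 20210)*(38811 + 46103) = ((169 + 191*(-167) - 167*(90 + 86)/(-63 - 109)) + 20210)*(38811 + 46103) = ((169 - 31897 - 29392/(-172)) + 20210)*84914 = ((169 - 31897 - 29392*(-1)/172) + 20210)*84914 = ((169 - 31897 - 167*(-44/43)) + 20210)*84914 = ((169 - 31897 + 7348/43) + 20210)*84914 = (-1356956/43 + 20210)*84914 = -487926/43*84914 = -41431748364/43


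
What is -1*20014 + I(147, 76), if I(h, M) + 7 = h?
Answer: -19874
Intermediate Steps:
I(h, M) = -7 + h
-1*20014 + I(147, 76) = -1*20014 + (-7 + 147) = -20014 + 140 = -19874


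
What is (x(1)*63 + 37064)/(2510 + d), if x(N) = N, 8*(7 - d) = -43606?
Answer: 148508/31871 ≈ 4.6597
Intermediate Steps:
d = 21831/4 (d = 7 - ⅛*(-43606) = 7 + 21803/4 = 21831/4 ≈ 5457.8)
(x(1)*63 + 37064)/(2510 + d) = (1*63 + 37064)/(2510 + 21831/4) = (63 + 37064)/(31871/4) = 37127*(4/31871) = 148508/31871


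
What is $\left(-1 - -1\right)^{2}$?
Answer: $0$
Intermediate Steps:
$\left(-1 - -1\right)^{2} = \left(-1 + \left(-6 + 7\right)\right)^{2} = \left(-1 + 1\right)^{2} = 0^{2} = 0$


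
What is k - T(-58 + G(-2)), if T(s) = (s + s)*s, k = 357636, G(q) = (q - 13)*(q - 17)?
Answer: 254578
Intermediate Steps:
G(q) = (-17 + q)*(-13 + q) (G(q) = (-13 + q)*(-17 + q) = (-17 + q)*(-13 + q))
T(s) = 2*s² (T(s) = (2*s)*s = 2*s²)
k - T(-58 + G(-2)) = 357636 - 2*(-58 + (221 + (-2)² - 30*(-2)))² = 357636 - 2*(-58 + (221 + 4 + 60))² = 357636 - 2*(-58 + 285)² = 357636 - 2*227² = 357636 - 2*51529 = 357636 - 1*103058 = 357636 - 103058 = 254578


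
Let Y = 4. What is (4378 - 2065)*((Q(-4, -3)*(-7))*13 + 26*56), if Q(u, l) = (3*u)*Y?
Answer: 13470912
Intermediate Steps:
Q(u, l) = 12*u (Q(u, l) = (3*u)*4 = 12*u)
(4378 - 2065)*((Q(-4, -3)*(-7))*13 + 26*56) = (4378 - 2065)*(((12*(-4))*(-7))*13 + 26*56) = 2313*(-48*(-7)*13 + 1456) = 2313*(336*13 + 1456) = 2313*(4368 + 1456) = 2313*5824 = 13470912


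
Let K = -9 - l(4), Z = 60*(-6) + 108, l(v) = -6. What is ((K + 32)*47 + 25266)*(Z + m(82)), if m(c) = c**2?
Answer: 172342888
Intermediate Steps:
Z = -252 (Z = -360 + 108 = -252)
K = -3 (K = -9 - 1*(-6) = -9 + 6 = -3)
((K + 32)*47 + 25266)*(Z + m(82)) = ((-3 + 32)*47 + 25266)*(-252 + 82**2) = (29*47 + 25266)*(-252 + 6724) = (1363 + 25266)*6472 = 26629*6472 = 172342888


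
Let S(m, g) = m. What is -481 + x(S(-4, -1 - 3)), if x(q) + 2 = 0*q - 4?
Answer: -487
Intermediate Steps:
x(q) = -6 (x(q) = -2 + (0*q - 4) = -2 + (0 - 4) = -2 - 4 = -6)
-481 + x(S(-4, -1 - 3)) = -481 - 6 = -487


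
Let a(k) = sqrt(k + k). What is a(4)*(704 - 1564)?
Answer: -1720*sqrt(2) ≈ -2432.4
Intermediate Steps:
a(k) = sqrt(2)*sqrt(k) (a(k) = sqrt(2*k) = sqrt(2)*sqrt(k))
a(4)*(704 - 1564) = (sqrt(2)*sqrt(4))*(704 - 1564) = (sqrt(2)*2)*(-860) = (2*sqrt(2))*(-860) = -1720*sqrt(2)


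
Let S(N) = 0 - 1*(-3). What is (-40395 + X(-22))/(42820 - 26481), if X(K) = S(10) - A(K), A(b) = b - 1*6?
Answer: -40364/16339 ≈ -2.4704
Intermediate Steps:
S(N) = 3 (S(N) = 0 + 3 = 3)
A(b) = -6 + b (A(b) = b - 6 = -6 + b)
X(K) = 9 - K (X(K) = 3 - (-6 + K) = 3 + (6 - K) = 9 - K)
(-40395 + X(-22))/(42820 - 26481) = (-40395 + (9 - 1*(-22)))/(42820 - 26481) = (-40395 + (9 + 22))/16339 = (-40395 + 31)*(1/16339) = -40364*1/16339 = -40364/16339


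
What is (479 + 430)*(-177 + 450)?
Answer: 248157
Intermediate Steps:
(479 + 430)*(-177 + 450) = 909*273 = 248157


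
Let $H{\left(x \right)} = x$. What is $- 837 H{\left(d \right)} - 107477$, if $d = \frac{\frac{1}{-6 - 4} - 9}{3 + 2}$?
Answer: $- \frac{5297683}{50} \approx -1.0595 \cdot 10^{5}$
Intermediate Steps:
$d = - \frac{91}{50}$ ($d = \frac{\frac{1}{-10} - 9}{5} = \left(- \frac{1}{10} - 9\right) \frac{1}{5} = \left(- \frac{91}{10}\right) \frac{1}{5} = - \frac{91}{50} \approx -1.82$)
$- 837 H{\left(d \right)} - 107477 = \left(-837\right) \left(- \frac{91}{50}\right) - 107477 = \frac{76167}{50} - 107477 = - \frac{5297683}{50}$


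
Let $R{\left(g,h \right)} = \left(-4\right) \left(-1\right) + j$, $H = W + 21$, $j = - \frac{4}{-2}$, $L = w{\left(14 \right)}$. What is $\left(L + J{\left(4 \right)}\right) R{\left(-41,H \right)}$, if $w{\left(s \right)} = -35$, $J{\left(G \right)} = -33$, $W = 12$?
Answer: $-408$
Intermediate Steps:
$L = -35$
$j = 2$ ($j = \left(-4\right) \left(- \frac{1}{2}\right) = 2$)
$H = 33$ ($H = 12 + 21 = 33$)
$R{\left(g,h \right)} = 6$ ($R{\left(g,h \right)} = \left(-4\right) \left(-1\right) + 2 = 4 + 2 = 6$)
$\left(L + J{\left(4 \right)}\right) R{\left(-41,H \right)} = \left(-35 - 33\right) 6 = \left(-68\right) 6 = -408$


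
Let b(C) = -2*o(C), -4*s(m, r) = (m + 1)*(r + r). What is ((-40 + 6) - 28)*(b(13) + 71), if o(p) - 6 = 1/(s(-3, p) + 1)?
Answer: -25544/7 ≈ -3649.1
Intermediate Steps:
s(m, r) = -r*(1 + m)/2 (s(m, r) = -(m + 1)*(r + r)/4 = -(1 + m)*2*r/4 = -r*(1 + m)/2)
o(p) = 6 + 1/(1 + p) (o(p) = 6 + 1/(-p*(1 - 3)/2 + 1) = 6 + 1/(-½*p*(-2) + 1) = 6 + 1/(p + 1) = 6 + 1/(1 + p))
b(C) = -2*(7 + 6*C)/(1 + C)
((-40 + 6) - 28)*(b(13) + 71) = ((-40 + 6) - 28)*(2*(-7 - 6*13)/(1 + 13) + 71) = (-34 - 28)*(2*(-7 - 78)/14 + 71) = -62*(2*(1/14)*(-85) + 71) = -62*(-85/7 + 71) = -62*412/7 = -25544/7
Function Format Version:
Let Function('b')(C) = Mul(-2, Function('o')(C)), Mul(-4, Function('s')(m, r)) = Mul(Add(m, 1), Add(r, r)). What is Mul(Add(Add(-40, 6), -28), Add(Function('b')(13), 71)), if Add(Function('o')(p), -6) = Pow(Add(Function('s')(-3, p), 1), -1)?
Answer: Rational(-25544, 7) ≈ -3649.1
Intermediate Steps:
Function('s')(m, r) = Mul(Rational(-1, 2), r, Add(1, m)) (Function('s')(m, r) = Mul(Rational(-1, 4), Mul(Add(m, 1), Add(r, r))) = Mul(Rational(-1, 4), Mul(Add(1, m), Mul(2, r))) = Mul(Rational(-1, 4), Mul(2, r, Add(1, m))) = Mul(Rational(-1, 2), r, Add(1, m)))
Function('o')(p) = Add(6, Pow(Add(1, p), -1)) (Function('o')(p) = Add(6, Pow(Add(Mul(Rational(-1, 2), p, Add(1, -3)), 1), -1)) = Add(6, Pow(Add(Mul(Rational(-1, 2), p, -2), 1), -1)) = Add(6, Pow(Add(p, 1), -1)) = Add(6, Pow(Add(1, p), -1)))
Function('b')(C) = Mul(-2, Pow(Add(1, C), -1), Add(7, Mul(6, C))) (Function('b')(C) = Mul(-2, Mul(Pow(Add(1, C), -1), Add(7, Mul(6, C)))) = Mul(-2, Pow(Add(1, C), -1), Add(7, Mul(6, C))))
Mul(Add(Add(-40, 6), -28), Add(Function('b')(13), 71)) = Mul(Add(Add(-40, 6), -28), Add(Mul(2, Pow(Add(1, 13), -1), Add(-7, Mul(-6, 13))), 71)) = Mul(Add(-34, -28), Add(Mul(2, Pow(14, -1), Add(-7, -78)), 71)) = Mul(-62, Add(Mul(2, Rational(1, 14), -85), 71)) = Mul(-62, Add(Rational(-85, 7), 71)) = Mul(-62, Rational(412, 7)) = Rational(-25544, 7)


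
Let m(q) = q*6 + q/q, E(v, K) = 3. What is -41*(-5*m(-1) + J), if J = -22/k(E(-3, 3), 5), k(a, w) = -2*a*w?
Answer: -15826/15 ≈ -1055.1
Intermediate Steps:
k(a, w) = -2*a*w
J = 11/15 (J = -22/((-2*3*5)) = -22/(-30) = -22*(-1/30) = 11/15 ≈ 0.73333)
m(q) = 1 + 6*q (m(q) = 6*q + 1 = 1 + 6*q)
-41*(-5*m(-1) + J) = -41*(-5*(1 + 6*(-1)) + 11/15) = -41*(-5*(1 - 6) + 11/15) = -41*(-5*(-5) + 11/15) = -41*(25 + 11/15) = -41*386/15 = -15826/15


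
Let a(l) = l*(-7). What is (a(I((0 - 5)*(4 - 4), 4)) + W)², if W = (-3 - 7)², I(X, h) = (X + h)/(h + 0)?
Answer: 8649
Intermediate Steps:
I(X, h) = (X + h)/h
a(l) = -7*l
W = 100 (W = (-10)² = 100)
(a(I((0 - 5)*(4 - 4), 4)) + W)² = (-7*((0 - 5)*(4 - 4) + 4)/4 + 100)² = (-7*(-5*0 + 4)/4 + 100)² = (-7*(0 + 4)/4 + 100)² = (-7*4/4 + 100)² = (-7*1 + 100)² = (-7 + 100)² = 93² = 8649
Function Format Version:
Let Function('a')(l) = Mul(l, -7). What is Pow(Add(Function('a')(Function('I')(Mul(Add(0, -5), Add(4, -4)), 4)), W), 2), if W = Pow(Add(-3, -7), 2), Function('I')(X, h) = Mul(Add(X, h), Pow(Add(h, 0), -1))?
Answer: 8649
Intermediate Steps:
Function('I')(X, h) = Mul(Pow(h, -1), Add(X, h)) (Function('I')(X, h) = Mul(Add(X, h), Pow(h, -1)) = Mul(Pow(h, -1), Add(X, h)))
Function('a')(l) = Mul(-7, l)
W = 100 (W = Pow(-10, 2) = 100)
Pow(Add(Function('a')(Function('I')(Mul(Add(0, -5), Add(4, -4)), 4)), W), 2) = Pow(Add(Mul(-7, Mul(Pow(4, -1), Add(Mul(Add(0, -5), Add(4, -4)), 4))), 100), 2) = Pow(Add(Mul(-7, Mul(Rational(1, 4), Add(Mul(-5, 0), 4))), 100), 2) = Pow(Add(Mul(-7, Mul(Rational(1, 4), Add(0, 4))), 100), 2) = Pow(Add(Mul(-7, Mul(Rational(1, 4), 4)), 100), 2) = Pow(Add(Mul(-7, 1), 100), 2) = Pow(Add(-7, 100), 2) = Pow(93, 2) = 8649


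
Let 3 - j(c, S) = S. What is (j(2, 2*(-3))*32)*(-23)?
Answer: -6624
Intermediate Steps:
j(c, S) = 3 - S
(j(2, 2*(-3))*32)*(-23) = ((3 - 2*(-3))*32)*(-23) = ((3 - 1*(-6))*32)*(-23) = ((3 + 6)*32)*(-23) = (9*32)*(-23) = 288*(-23) = -6624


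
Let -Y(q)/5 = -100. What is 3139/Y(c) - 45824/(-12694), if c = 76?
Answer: 31379233/3173500 ≈ 9.8879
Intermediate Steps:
Y(q) = 500 (Y(q) = -5*(-100) = 500)
3139/Y(c) - 45824/(-12694) = 3139/500 - 45824/(-12694) = 3139*(1/500) - 45824*(-1/12694) = 3139/500 + 22912/6347 = 31379233/3173500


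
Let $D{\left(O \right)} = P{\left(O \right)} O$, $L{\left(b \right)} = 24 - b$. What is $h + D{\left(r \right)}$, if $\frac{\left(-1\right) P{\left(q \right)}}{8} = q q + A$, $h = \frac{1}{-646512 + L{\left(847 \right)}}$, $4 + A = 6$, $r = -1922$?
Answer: $\frac{36768800408614559}{647335} \approx 5.68 \cdot 10^{10}$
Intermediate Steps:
$A = 2$ ($A = -4 + 6 = 2$)
$h = - \frac{1}{647335}$ ($h = \frac{1}{-646512 + \left(24 - 847\right)} = \frac{1}{-646512 - 823} = \frac{1}{-647335} = - \frac{1}{647335} \approx -1.5448 \cdot 10^{-6}$)
$P{\left(q \right)} = -16 - 8 q^{2}$ ($P{\left(q \right)} = - 8 \left(q q + 2\right) = - 8 \left(q^{2} + 2\right) = - 8 \left(2 + q^{2}\right) = -16 - 8 q^{2}$)
$D{\left(O \right)} = O \left(-16 - 8 O^{2}\right)$ ($D{\left(O \right)} = \left(-16 - 8 O^{2}\right) O = O \left(-16 - 8 O^{2}\right)$)
$h + D{\left(r \right)} = - \frac{1}{647335} - - 15376 \left(2 + \left(-1922\right)^{2}\right) = - \frac{1}{647335} - - 15376 \left(2 + 3694084\right) = - \frac{1}{647335} - \left(-15376\right) 3694086 = - \frac{1}{647335} + 56800266336 = \frac{36768800408614559}{647335}$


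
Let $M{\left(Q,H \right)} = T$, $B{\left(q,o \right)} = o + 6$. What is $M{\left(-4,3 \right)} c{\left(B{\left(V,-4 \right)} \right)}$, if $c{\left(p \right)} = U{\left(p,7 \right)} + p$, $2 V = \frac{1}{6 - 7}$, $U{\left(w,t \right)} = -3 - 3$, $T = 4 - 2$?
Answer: $-8$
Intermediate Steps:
$T = 2$ ($T = 4 - 2 = 2$)
$U{\left(w,t \right)} = -6$ ($U{\left(w,t \right)} = -3 - 3 = -6$)
$V = - \frac{1}{2}$ ($V = \frac{1}{2 \left(6 - 7\right)} = \frac{1}{2 \left(-1\right)} = \frac{1}{2} \left(-1\right) = - \frac{1}{2} \approx -0.5$)
$B{\left(q,o \right)} = 6 + o$
$M{\left(Q,H \right)} = 2$
$c{\left(p \right)} = -6 + p$
$M{\left(-4,3 \right)} c{\left(B{\left(V,-4 \right)} \right)} = 2 \left(-6 + \left(6 - 4\right)\right) = 2 \left(-6 + 2\right) = 2 \left(-4\right) = -8$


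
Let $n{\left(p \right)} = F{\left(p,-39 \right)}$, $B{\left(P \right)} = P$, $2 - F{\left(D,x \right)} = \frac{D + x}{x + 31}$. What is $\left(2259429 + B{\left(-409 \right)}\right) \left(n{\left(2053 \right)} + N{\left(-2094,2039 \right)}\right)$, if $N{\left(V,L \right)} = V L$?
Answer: $-9644687660995$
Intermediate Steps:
$N{\left(V,L \right)} = L V$
$F{\left(D,x \right)} = 2 - \frac{D + x}{31 + x}$ ($F{\left(D,x \right)} = 2 - \frac{D + x}{x + 31} = 2 - \frac{D + x}{31 + x}$)
$n{\left(p \right)} = - \frac{23}{8} + \frac{p}{8}$ ($n{\left(p \right)} = \frac{62 - 39 - p}{31 - 39} = \frac{23 - p}{-8} = - \frac{23 - p}{8} = - \frac{23}{8} + \frac{p}{8}$)
$\left(2259429 + B{\left(-409 \right)}\right) \left(n{\left(2053 \right)} + N{\left(-2094,2039 \right)}\right) = \left(2259429 - 409\right) \left(\left(- \frac{23}{8} + \frac{1}{8} \cdot 2053\right) + 2039 \left(-2094\right)\right) = 2259020 \left(\left(- \frac{23}{8} + \frac{2053}{8}\right) - 4269666\right) = 2259020 \left(\frac{1015}{4} - 4269666\right) = 2259020 \left(- \frac{17077649}{4}\right) = -9644687660995$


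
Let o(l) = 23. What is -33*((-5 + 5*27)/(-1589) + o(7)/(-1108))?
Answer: 5959371/1760612 ≈ 3.3848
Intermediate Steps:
-33*((-5 + 5*27)/(-1589) + o(7)/(-1108)) = -33*((-5 + 5*27)/(-1589) + 23/(-1108)) = -33*((-5 + 135)*(-1/1589) + 23*(-1/1108)) = -33*(130*(-1/1589) - 23/1108) = -33*(-130/1589 - 23/1108) = -33*(-180587/1760612) = 5959371/1760612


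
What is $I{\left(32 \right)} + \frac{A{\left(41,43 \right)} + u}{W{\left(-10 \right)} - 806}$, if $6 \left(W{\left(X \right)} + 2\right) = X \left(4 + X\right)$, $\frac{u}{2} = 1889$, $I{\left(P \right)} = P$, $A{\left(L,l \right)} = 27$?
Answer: $\frac{21731}{798} \approx 27.232$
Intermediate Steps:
$u = 3778$ ($u = 2 \cdot 1889 = 3778$)
$W{\left(X \right)} = -2 + \frac{X \left(4 + X\right)}{6}$
$I{\left(32 \right)} + \frac{A{\left(41,43 \right)} + u}{W{\left(-10 \right)} - 806} = 32 + \frac{27 + 3778}{\left(-2 + \frac{\left(-10\right)^{2}}{6} + \frac{2}{3} \left(-10\right)\right) - 806} = 32 + \frac{3805}{\left(-2 + \frac{1}{6} \cdot 100 - \frac{20}{3}\right) - 806} = 32 + \frac{3805}{\left(-2 + \frac{50}{3} - \frac{20}{3}\right) - 806} = 32 + \frac{3805}{8 - 806} = 32 + \frac{3805}{-798} = 32 + 3805 \left(- \frac{1}{798}\right) = 32 - \frac{3805}{798} = \frac{21731}{798}$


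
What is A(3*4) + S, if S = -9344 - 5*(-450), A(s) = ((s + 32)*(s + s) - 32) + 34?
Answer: -6036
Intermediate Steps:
A(s) = 2 + 2*s*(32 + s) (A(s) = ((32 + s)*(2*s) - 32) + 34 = (2*s*(32 + s) - 32) + 34 = (-32 + 2*s*(32 + s)) + 34 = 2 + 2*s*(32 + s))
S = -7094 (S = -9344 + 2250 = -7094)
A(3*4) + S = (2 + 2*(3*4)² + 64*(3*4)) - 7094 = (2 + 2*12² + 64*12) - 7094 = (2 + 2*144 + 768) - 7094 = (2 + 288 + 768) - 7094 = 1058 - 7094 = -6036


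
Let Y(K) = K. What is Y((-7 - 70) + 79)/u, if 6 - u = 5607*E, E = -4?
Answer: 1/11217 ≈ 8.9150e-5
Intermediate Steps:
u = 22434 (u = 6 - 5607*(-4) = 6 - 1*(-22428) = 6 + 22428 = 22434)
Y((-7 - 70) + 79)/u = ((-7 - 70) + 79)/22434 = (-77 + 79)*(1/22434) = 2*(1/22434) = 1/11217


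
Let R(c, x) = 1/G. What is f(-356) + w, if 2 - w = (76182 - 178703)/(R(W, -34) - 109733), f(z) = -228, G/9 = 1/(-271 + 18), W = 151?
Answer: -224176789/987850 ≈ -226.93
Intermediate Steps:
G = -9/253 (G = 9/(-271 + 18) = 9/(-253) = 9*(-1/253) = -9/253 ≈ -0.035573)
R(c, x) = -253/9 (R(c, x) = 1/(-9/253) = -253/9)
w = 1053011/987850 (w = 2 - (76182 - 178703)/(-253/9 - 109733) = 2 - (-102521)/(-987850/9) = 2 - (-102521)*(-9)/987850 = 2 - 1*922689/987850 = 2 - 922689/987850 = 1053011/987850 ≈ 1.0660)
f(-356) + w = -228 + 1053011/987850 = -224176789/987850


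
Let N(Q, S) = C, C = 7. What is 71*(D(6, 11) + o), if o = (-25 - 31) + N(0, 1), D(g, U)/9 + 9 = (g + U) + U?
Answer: 8662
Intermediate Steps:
N(Q, S) = 7
D(g, U) = -81 + 9*g + 18*U (D(g, U) = -81 + 9*((g + U) + U) = -81 + 9*((U + g) + U) = -81 + 9*(g + 2*U) = -81 + (9*g + 18*U) = -81 + 9*g + 18*U)
o = -49 (o = (-25 - 31) + 7 = -56 + 7 = -49)
71*(D(6, 11) + o) = 71*((-81 + 9*6 + 18*11) - 49) = 71*((-81 + 54 + 198) - 49) = 71*(171 - 49) = 71*122 = 8662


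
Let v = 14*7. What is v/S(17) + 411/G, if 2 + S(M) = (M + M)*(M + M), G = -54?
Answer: -78167/10386 ≈ -7.5262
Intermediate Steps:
v = 98
S(M) = -2 + 4*M**2 (S(M) = -2 + (M + M)*(M + M) = -2 + (2*M)*(2*M) = -2 + 4*M**2)
v/S(17) + 411/G = 98/(-2 + 4*17**2) + 411/(-54) = 98/(-2 + 4*289) + 411*(-1/54) = 98/(-2 + 1156) - 137/18 = 98/1154 - 137/18 = 98*(1/1154) - 137/18 = 49/577 - 137/18 = -78167/10386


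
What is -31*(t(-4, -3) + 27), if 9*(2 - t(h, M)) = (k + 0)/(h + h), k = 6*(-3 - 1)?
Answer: -2666/3 ≈ -888.67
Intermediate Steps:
k = -24 (k = 6*(-4) = -24)
t(h, M) = 2 + 4/(3*h) (t(h, M) = 2 - (-24 + 0)/(9*(h + h)) = 2 - (-8)/(3*(2*h)) = 2 - (-8)*1/(2*h)/3 = 2 - (-4)/(3*h) = 2 + 4/(3*h))
-31*(t(-4, -3) + 27) = -31*((2 + (4/3)/(-4)) + 27) = -31*((2 + (4/3)*(-1/4)) + 27) = -31*((2 - 1/3) + 27) = -31*(5/3 + 27) = -31*86/3 = -2666/3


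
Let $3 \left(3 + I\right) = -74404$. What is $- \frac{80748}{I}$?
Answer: $\frac{242244}{74413} \approx 3.2554$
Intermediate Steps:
$I = - \frac{74413}{3}$ ($I = -3 + \frac{1}{3} \left(-74404\right) = -3 - \frac{74404}{3} = - \frac{74413}{3} \approx -24804.0$)
$- \frac{80748}{I} = - \frac{80748}{- \frac{74413}{3}} = \left(-80748\right) \left(- \frac{3}{74413}\right) = \frac{242244}{74413}$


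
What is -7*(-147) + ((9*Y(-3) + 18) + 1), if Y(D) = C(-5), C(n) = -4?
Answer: 1012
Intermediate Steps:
Y(D) = -4
-7*(-147) + ((9*Y(-3) + 18) + 1) = -7*(-147) + ((9*(-4) + 18) + 1) = 1029 + ((-36 + 18) + 1) = 1029 + (-18 + 1) = 1029 - 17 = 1012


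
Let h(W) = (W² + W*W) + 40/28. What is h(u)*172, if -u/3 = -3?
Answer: 196768/7 ≈ 28110.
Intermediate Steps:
u = 9 (u = -3*(-3) = 9)
h(W) = 10/7 + 2*W² (h(W) = (W² + W²) + 40*(1/28) = 2*W² + 10/7 = 10/7 + 2*W²)
h(u)*172 = (10/7 + 2*9²)*172 = (10/7 + 2*81)*172 = (10/7 + 162)*172 = (1144/7)*172 = 196768/7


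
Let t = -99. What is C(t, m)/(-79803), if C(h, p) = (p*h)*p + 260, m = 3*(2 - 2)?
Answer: -260/79803 ≈ -0.0032580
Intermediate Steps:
m = 0 (m = 3*0 = 0)
C(h, p) = 260 + h*p² (C(h, p) = (h*p)*p + 260 = h*p² + 260 = 260 + h*p²)
C(t, m)/(-79803) = (260 - 99*0²)/(-79803) = (260 - 99*0)*(-1/79803) = (260 + 0)*(-1/79803) = 260*(-1/79803) = -260/79803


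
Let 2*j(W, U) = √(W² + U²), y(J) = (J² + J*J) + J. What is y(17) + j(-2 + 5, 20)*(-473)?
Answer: 595 - 473*√409/2 ≈ -4187.9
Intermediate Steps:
y(J) = J + 2*J² (y(J) = (J² + J²) + J = 2*J² + J = J + 2*J²)
j(W, U) = √(U² + W²)/2 (j(W, U) = √(W² + U²)/2 = √(U² + W²)/2)
y(17) + j(-2 + 5, 20)*(-473) = 17*(1 + 2*17) + (√(20² + (-2 + 5)²)/2)*(-473) = 17*(1 + 34) + (√(400 + 3²)/2)*(-473) = 17*35 + (√(400 + 9)/2)*(-473) = 595 + (√409/2)*(-473) = 595 - 473*√409/2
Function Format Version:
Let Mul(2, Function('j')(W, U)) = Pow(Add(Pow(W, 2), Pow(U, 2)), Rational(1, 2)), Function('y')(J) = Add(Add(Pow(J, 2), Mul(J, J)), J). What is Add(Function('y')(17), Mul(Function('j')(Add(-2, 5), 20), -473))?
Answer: Add(595, Mul(Rational(-473, 2), Pow(409, Rational(1, 2)))) ≈ -4187.9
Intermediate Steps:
Function('y')(J) = Add(J, Mul(2, Pow(J, 2))) (Function('y')(J) = Add(Add(Pow(J, 2), Pow(J, 2)), J) = Add(Mul(2, Pow(J, 2)), J) = Add(J, Mul(2, Pow(J, 2))))
Function('j')(W, U) = Mul(Rational(1, 2), Pow(Add(Pow(U, 2), Pow(W, 2)), Rational(1, 2))) (Function('j')(W, U) = Mul(Rational(1, 2), Pow(Add(Pow(W, 2), Pow(U, 2)), Rational(1, 2))) = Mul(Rational(1, 2), Pow(Add(Pow(U, 2), Pow(W, 2)), Rational(1, 2))))
Add(Function('y')(17), Mul(Function('j')(Add(-2, 5), 20), -473)) = Add(Mul(17, Add(1, Mul(2, 17))), Mul(Mul(Rational(1, 2), Pow(Add(Pow(20, 2), Pow(Add(-2, 5), 2)), Rational(1, 2))), -473)) = Add(Mul(17, Add(1, 34)), Mul(Mul(Rational(1, 2), Pow(Add(400, Pow(3, 2)), Rational(1, 2))), -473)) = Add(Mul(17, 35), Mul(Mul(Rational(1, 2), Pow(Add(400, 9), Rational(1, 2))), -473)) = Add(595, Mul(Mul(Rational(1, 2), Pow(409, Rational(1, 2))), -473)) = Add(595, Mul(Rational(-473, 2), Pow(409, Rational(1, 2))))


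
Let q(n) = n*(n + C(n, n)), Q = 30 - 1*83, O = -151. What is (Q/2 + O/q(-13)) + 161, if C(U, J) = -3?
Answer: 27825/208 ≈ 133.77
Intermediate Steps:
Q = -53 (Q = 30 - 83 = -53)
q(n) = n*(-3 + n) (q(n) = n*(n - 3) = n*(-3 + n))
(Q/2 + O/q(-13)) + 161 = (-53/2 - 151*(-1/(13*(-3 - 13)))) + 161 = (-53*½ - 151/((-13*(-16)))) + 161 = (-53/2 - 151/208) + 161 = -5663/208 + 161 = 27825/208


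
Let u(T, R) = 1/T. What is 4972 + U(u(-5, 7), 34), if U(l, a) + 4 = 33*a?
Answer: 6090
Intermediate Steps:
u(T, R) = 1/T
U(l, a) = -4 + 33*a
4972 + U(u(-5, 7), 34) = 4972 + (-4 + 33*34) = 4972 + (-4 + 1122) = 4972 + 1118 = 6090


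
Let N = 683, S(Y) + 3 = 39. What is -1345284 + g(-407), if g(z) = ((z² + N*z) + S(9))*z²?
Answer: -18603065388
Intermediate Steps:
S(Y) = 36 (S(Y) = -3 + 39 = 36)
g(z) = z²*(36 + z² + 683*z) (g(z) = ((z² + 683*z) + 36)*z² = (36 + z² + 683*z)*z² = z²*(36 + z² + 683*z))
-1345284 + g(-407) = -1345284 + (-407)²*(36 + (-407)² + 683*(-407)) = -1345284 + 165649*(36 + 165649 - 277981) = -1345284 + 165649*(-112296) = -1345284 - 18601720104 = -18603065388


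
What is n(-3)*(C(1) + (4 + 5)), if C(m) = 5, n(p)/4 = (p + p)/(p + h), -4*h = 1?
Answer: 1344/13 ≈ 103.38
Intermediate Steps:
h = -1/4 (h = -1/4*1 = -1/4 ≈ -0.25000)
n(p) = 8*p/(-1/4 + p) (n(p) = 4*((p + p)/(p - 1/4)) = 4*((2*p)/(-1/4 + p)) = 4*(2*p/(-1/4 + p)) = 8*p/(-1/4 + p))
n(-3)*(C(1) + (4 + 5)) = (32*(-3)/(-1 + 4*(-3)))*(5 + (4 + 5)) = (32*(-3)/(-1 - 12))*(5 + 9) = (32*(-3)/(-13))*14 = (32*(-3)*(-1/13))*14 = (96/13)*14 = 1344/13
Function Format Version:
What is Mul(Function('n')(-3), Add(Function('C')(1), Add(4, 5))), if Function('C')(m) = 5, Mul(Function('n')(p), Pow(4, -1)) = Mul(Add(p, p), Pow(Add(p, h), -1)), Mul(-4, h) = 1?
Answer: Rational(1344, 13) ≈ 103.38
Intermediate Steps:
h = Rational(-1, 4) (h = Mul(Rational(-1, 4), 1) = Rational(-1, 4) ≈ -0.25000)
Function('n')(p) = Mul(8, p, Pow(Add(Rational(-1, 4), p), -1)) (Function('n')(p) = Mul(4, Mul(Add(p, p), Pow(Add(p, Rational(-1, 4)), -1))) = Mul(4, Mul(Mul(2, p), Pow(Add(Rational(-1, 4), p), -1))) = Mul(4, Mul(2, p, Pow(Add(Rational(-1, 4), p), -1))) = Mul(8, p, Pow(Add(Rational(-1, 4), p), -1)))
Mul(Function('n')(-3), Add(Function('C')(1), Add(4, 5))) = Mul(Mul(32, -3, Pow(Add(-1, Mul(4, -3)), -1)), Add(5, Add(4, 5))) = Mul(Mul(32, -3, Pow(Add(-1, -12), -1)), Add(5, 9)) = Mul(Mul(32, -3, Pow(-13, -1)), 14) = Mul(Mul(32, -3, Rational(-1, 13)), 14) = Mul(Rational(96, 13), 14) = Rational(1344, 13)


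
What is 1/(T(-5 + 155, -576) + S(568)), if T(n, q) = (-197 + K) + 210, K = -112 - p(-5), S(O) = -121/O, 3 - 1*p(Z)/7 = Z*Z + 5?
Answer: 568/50999 ≈ 0.011137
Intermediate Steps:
p(Z) = -14 - 7*Z² (p(Z) = 21 - 7*(Z*Z + 5) = 21 - 7*(Z² + 5) = 21 - 7*(5 + Z²) = 21 + (-35 - 7*Z²) = -14 - 7*Z²)
K = 77 (K = -112 - (-14 - 7*(-5)²) = -112 - (-14 - 7*25) = -112 - (-14 - 175) = -112 - 1*(-189) = -112 + 189 = 77)
T(n, q) = 90 (T(n, q) = (-197 + 77) + 210 = -120 + 210 = 90)
1/(T(-5 + 155, -576) + S(568)) = 1/(90 - 121/568) = 1/(50999/568) = 568/50999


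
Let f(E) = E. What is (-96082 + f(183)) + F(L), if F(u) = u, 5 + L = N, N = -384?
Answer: -96288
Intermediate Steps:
L = -389 (L = -5 - 384 = -389)
(-96082 + f(183)) + F(L) = (-96082 + 183) - 389 = -95899 - 389 = -96288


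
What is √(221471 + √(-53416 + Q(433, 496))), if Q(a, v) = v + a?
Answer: √(221471 + I*√52487) ≈ 470.61 + 0.243*I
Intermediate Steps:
Q(a, v) = a + v
√(221471 + √(-53416 + Q(433, 496))) = √(221471 + √(-53416 + (433 + 496))) = √(221471 + √(-53416 + 929)) = √(221471 + √(-52487)) = √(221471 + I*√52487)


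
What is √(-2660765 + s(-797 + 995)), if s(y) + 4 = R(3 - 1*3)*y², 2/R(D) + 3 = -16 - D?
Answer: 9*I*√11876881/19 ≈ 1632.5*I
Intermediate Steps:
R(D) = 2/(-19 - D) (R(D) = 2/(-3 + (-16 - D)) = 2/(-19 - D))
s(y) = -4 - 2*y²/19 (s(y) = -4 + (-2/(19 + (3 - 1*3)))*y² = -4 + (-2/(19 + (3 - 3)))*y² = -4 + (-2/(19 + 0))*y² = -4 + (-2/19)*y² = -4 + (-2*1/19)*y² = -4 - 2*y²/19)
√(-2660765 + s(-797 + 995)) = √(-2660765 + (-4 - 2*(-797 + 995)²/19)) = √(-2660765 + (-4 - 2/19*198²)) = √(-2660765 + (-4 - 2/19*39204)) = √(-2660765 + (-4 - 78408/19)) = √(-2660765 - 78484/19) = √(-50633019/19) = 9*I*√11876881/19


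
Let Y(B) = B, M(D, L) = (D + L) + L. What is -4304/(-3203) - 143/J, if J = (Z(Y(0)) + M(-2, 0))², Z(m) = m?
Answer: -440813/12812 ≈ -34.406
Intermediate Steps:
M(D, L) = D + 2*L
J = 4 (J = (0 + (-2 + 2*0))² = (0 + (-2 + 0))² = (0 - 2)² = (-2)² = 4)
-4304/(-3203) - 143/J = -4304/(-3203) - 143/4 = -4304*(-1/3203) - 143*¼ = 4304/3203 - 143/4 = -440813/12812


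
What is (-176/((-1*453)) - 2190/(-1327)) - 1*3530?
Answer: -2120766808/601131 ≈ -3528.0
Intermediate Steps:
(-176/((-1*453)) - 2190/(-1327)) - 1*3530 = (-176/(-453) - 2190*(-1/1327)) - 3530 = (-176*(-1/453) + 2190/1327) - 3530 = (176/453 + 2190/1327) - 3530 = 1225622/601131 - 3530 = -2120766808/601131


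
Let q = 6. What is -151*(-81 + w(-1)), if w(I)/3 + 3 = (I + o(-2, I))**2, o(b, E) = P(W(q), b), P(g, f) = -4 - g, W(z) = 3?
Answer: -15402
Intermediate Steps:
o(b, E) = -7 (o(b, E) = -4 - 1*3 = -4 - 3 = -7)
w(I) = -9 + 3*(-7 + I)**2 (w(I) = -9 + 3*(I - 7)**2 = -9 + 3*(-7 + I)**2)
-151*(-81 + w(-1)) = -151*(-81 + (-9 + 3*(-7 - 1)**2)) = -151*(-81 + (-9 + 3*(-8)**2)) = -151*(-81 + (-9 + 3*64)) = -151*(-81 + (-9 + 192)) = -151*(-81 + 183) = -151*102 = -15402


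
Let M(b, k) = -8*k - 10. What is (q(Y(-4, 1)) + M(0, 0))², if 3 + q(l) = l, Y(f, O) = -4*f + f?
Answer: 1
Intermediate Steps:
Y(f, O) = -3*f
q(l) = -3 + l
M(b, k) = -10 - 8*k
(q(Y(-4, 1)) + M(0, 0))² = ((-3 - 3*(-4)) + (-10 - 8*0))² = ((-3 + 12) + (-10 + 0))² = (9 - 10)² = (-1)² = 1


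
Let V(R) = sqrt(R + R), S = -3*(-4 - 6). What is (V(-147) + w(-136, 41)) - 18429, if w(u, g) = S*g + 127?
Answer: -17072 + 7*I*sqrt(6) ≈ -17072.0 + 17.146*I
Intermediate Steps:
S = 30 (S = -3*(-10) = 30)
w(u, g) = 127 + 30*g (w(u, g) = 30*g + 127 = 127 + 30*g)
V(R) = sqrt(2)*sqrt(R) (V(R) = sqrt(2*R) = sqrt(2)*sqrt(R))
(V(-147) + w(-136, 41)) - 18429 = (sqrt(2)*sqrt(-147) + (127 + 30*41)) - 18429 = (sqrt(2)*(7*I*sqrt(3)) + (127 + 1230)) - 18429 = (7*I*sqrt(6) + 1357) - 18429 = (1357 + 7*I*sqrt(6)) - 18429 = -17072 + 7*I*sqrt(6)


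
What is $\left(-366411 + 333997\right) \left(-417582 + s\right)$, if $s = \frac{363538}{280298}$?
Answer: $\frac{1896981310798886}{140149} \approx 1.3535 \cdot 10^{10}$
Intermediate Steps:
$s = \frac{181769}{140149}$ ($s = 363538 \cdot \frac{1}{280298} = \frac{181769}{140149} \approx 1.297$)
$\left(-366411 + 333997\right) \left(-417582 + s\right) = \left(-366411 + 333997\right) \left(-417582 + \frac{181769}{140149}\right) = \left(-32414\right) \left(- \frac{58523517949}{140149}\right) = \frac{1896981310798886}{140149}$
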